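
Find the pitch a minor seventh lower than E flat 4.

The seventh takes the letter from E down to F.
A minor seventh is 10 semitones; 10 semitones down from Eb4 gives F3.

F 3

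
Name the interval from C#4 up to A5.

minor thirteenth

C to A spans six letter names (C-D-E-F-G-A), plus an octave, so the interval is some kind of thirteenth.
A major thirteenth would be 21 semitones, but C#4 to A5 is 20 — one semitone narrower, making it a minor thirteenth.
(Equivalently, a compound minor sixth: a minor sixth plus an octave.)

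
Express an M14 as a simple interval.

Subtracting seven from the interval number removes an octave: 14 − 7 = 7.
That makes a major fourteenth a compound major seventh — an octave plus a major seventh.

major 7th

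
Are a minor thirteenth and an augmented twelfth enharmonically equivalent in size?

A minor thirteenth = 20 semitones = an augmented twelfth; enharmonically equal.

Yes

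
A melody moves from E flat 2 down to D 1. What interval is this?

Descending from Eb2 to D1 is the same interval as ascending D1 to Eb2.
D to E spans two letter names (D-E), plus an octave — that makes it a ninth of some quality.
D1 to Eb2 is 13 semitones, a half step short of the major ninth (14), so this is minor.
(Equivalently, a compound minor second: a minor second plus an octave.)

minor 9th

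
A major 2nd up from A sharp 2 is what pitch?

The second takes the letter from A up to B.
A major second spans 2 semitones, so from A#2 the target pitch is B#2.

B sharp 2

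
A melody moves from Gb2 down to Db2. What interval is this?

perfect fourth

Descending from Gb2 to Db2 is the same interval as ascending Db2 to Gb2.
D to G spans four letter names (D-E-F-G) — that makes it a fourth of some quality.
Db2 to Gb2 is 5 semitones, matching the perfect fourth exactly, so the quality is perfect.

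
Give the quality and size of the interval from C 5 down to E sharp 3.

diminished 13th

Descending from C5 to E#3 is the same interval as ascending E#3 to C5.
E to C spans six letter names (E-F-G-A-B-C), plus an octave — that makes it a thirteenth of some quality.
A major thirteenth would be 21 semitones; E#3 to C5 is 19, two semitones narrower, so the interval is diminished.
(Equivalently, a compound diminished sixth: a diminished sixth plus an octave.)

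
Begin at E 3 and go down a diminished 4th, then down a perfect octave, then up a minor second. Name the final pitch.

C sharp 2

E3 down a diminished fourth → B#2 (4 semitones).
A perfect octave down from B#2 is B#1.
Up a minor second from B#1: C#2 (1 semitone up).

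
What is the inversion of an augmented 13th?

First reduce the compound augmented thirteenth to its simple form, an augmented sixth.
The rule of nine gives the new number: 9 − 6 = 3, so a sixth becomes a third.
The quality also flips — augmented becomes diminished — giving a diminished third.

diminished third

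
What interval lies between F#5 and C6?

F to C spans five letter names (F-G-A-B-C) — that makes it a fifth of some quality.
A perfect fifth would be 7 semitones; F#5 to C6 is 6, one semitone narrower, so the interval is diminished.

diminished fifth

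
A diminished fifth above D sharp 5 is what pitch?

A 5

Five letter names up from D: A.
A diminished fifth spans 6 semitones, so from D#5 the target pitch is A5.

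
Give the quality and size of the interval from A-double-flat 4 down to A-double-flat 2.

Descending from Abb4 to Abb2 is the same interval as ascending Abb2 to Abb4.
A to A is the same letter name, plus 2 octaves, so the interval is some kind of fifteenth.
Abb2 to Abb4 is 24 semitones, matching the perfect fifteenth exactly, so the quality is perfect.
(Equivalently, a compound perfect octave: a perfect octave plus an octave.)

P15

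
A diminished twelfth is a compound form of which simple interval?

Each octave removed subtracts seven from the number: 12 − 7 = 5.
Quality carries through unchanged, so the simple form is a diminished fifth.

d5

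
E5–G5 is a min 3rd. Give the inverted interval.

Inverted interval numbers add to nine, so a third pairs with a sixth (3 + 6 = 9).
And minor becomes major under inversion, so we get a major sixth.

M6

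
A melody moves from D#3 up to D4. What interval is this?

D to D is the same letter name, plus an octave — that makes it an octave of some quality.
The perfect octave is 12 semitones; here we have 11, one semitone narrower: diminished.

diminished octave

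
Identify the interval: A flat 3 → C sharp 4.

A3

A to C spans three letter names (A-B-C), so the interval is some kind of third.
A major third would be 4 semitones; Ab3 to C#4 is 5, one semitone wider, so the interval is augmented.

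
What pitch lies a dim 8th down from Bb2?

B1

An octave keeps the letter name B, an octave down from B.
A diminished octave spans 11 semitones, so from Bb2 the target pitch is B1.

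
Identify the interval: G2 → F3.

G to F spans seven letter names (G-A-B-C-D-E-F): a seventh.
A major seventh would be 11 semitones, but G2 to F3 is 10 — one semitone narrower, making it a minor seventh.

minor seventh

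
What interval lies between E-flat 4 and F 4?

E to F spans two letter names (E-F) — that makes it a second of some quality.
Counting semitones, Eb4→F4 is 2, which is the major second.

M2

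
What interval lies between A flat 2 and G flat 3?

minor seventh

A to G spans seven letter names (A-B-C-D-E-F-G): a seventh.
Ab2 to Gb3 is 10 semitones, a half step short of the major seventh (11), so this is minor.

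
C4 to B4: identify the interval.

C to B spans seven letter names (C-D-E-F-G-A-B), so the interval is some kind of seventh.
The major seventh spans 11 semitones, and C4 to B4 is exactly 11 semitones — so this is a major seventh.

major seventh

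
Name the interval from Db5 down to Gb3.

perfect twelfth

Descending from Db5 to Gb3 is the same interval as ascending Gb3 to Db5.
G to D spans five letter names (G-A-B-C-D), plus an octave: a twelfth.
Counting semitones, Gb3→Db5 is 19, which is the perfect twelfth.
(Equivalently, a compound perfect fifth: a perfect fifth plus an octave.)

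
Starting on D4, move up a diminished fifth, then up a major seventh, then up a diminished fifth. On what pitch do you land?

Db6

A diminished fifth up from D4 is Ab4.
Up a major seventh from Ab4: G5 (11 semitones up).
G5 up a diminished fifth → Db6 (6 semitones).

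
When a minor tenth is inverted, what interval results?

major sixth

First reduce the compound minor tenth to its simple form, a minor third.
Interval numbers invert to sum to nine: 3 + 6 = 9, so a third inverts to a sixth.
Quality inverts too: minor becomes major. That makes the inversion a major sixth.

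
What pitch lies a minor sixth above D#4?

Six letter names up from D: B.
Moving 8 semitones up from D#4 (the size of a minor sixth) reaches B4.

B4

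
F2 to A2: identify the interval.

major third

F to A spans three letter names (F-G-A), so the interval is some kind of third.
F2 to A2 is 4 semitones, matching the major third exactly, so the quality is major.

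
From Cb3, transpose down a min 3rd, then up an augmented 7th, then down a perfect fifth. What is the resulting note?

A minor third down from Cb3 is Ab2.
Up an augmented seventh from Ab2: G#3 (12 semitones up).
G#3 down a perfect fifth → C#3 (7 semitones).

C#3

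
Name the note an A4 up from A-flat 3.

The fourth takes the letter from A up to D.
Moving 6 semitones up from Ab3 (the size of an augmented fourth) reaches D4.

D 4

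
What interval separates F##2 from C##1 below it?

perfect 11th

Descending from F##2 to C##1 is the same interval as ascending C##1 to F##2.
C to F spans four letter names (C-D-E-F), plus an octave, so the interval is some kind of eleventh.
The perfect eleventh spans 17 semitones, and C##1 to F##2 is exactly 17 semitones — so this is a perfect eleventh.
(Equivalently, a compound perfect fourth: a perfect fourth plus an octave.)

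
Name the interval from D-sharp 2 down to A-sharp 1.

perfect 4th

Descending from D#2 to A#1 is the same interval as ascending A#1 to D#2.
A to D spans four letter names (A-B-C-D) — that makes it a fourth of some quality.
Counting semitones, A#1→D#2 is 5, which is the perfect fourth.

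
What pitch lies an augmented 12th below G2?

Five letters down from G (plus an octave) reaches C.
An augmented twelfth spans 20 semitones, so from G2 the target pitch is Cb1.

Cb1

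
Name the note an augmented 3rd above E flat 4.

Three letter names up from E: G.
An augmented third is 5 semitones; 5 semitones up from Eb4 gives G#4.

G sharp 4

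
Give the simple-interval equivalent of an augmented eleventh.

augmented 4th

Each octave removed subtracts seven from the number: 11 − 7 = 4.
So an augmented eleventh is an octave plus an augmented fourth. The quality is unchanged.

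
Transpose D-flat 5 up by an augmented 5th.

The fifth takes the letter from D up to A.
An augmented fifth spans 8 semitones, so from Db5 the target pitch is A5.

A 5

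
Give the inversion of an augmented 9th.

d7

First reduce the compound augmented ninth to its simple form, an augmented second.
The rule of nine gives the new number: 9 − 2 = 7, so a second becomes a seventh.
Quality inverts too: augmented becomes diminished. That makes the inversion a diminished seventh.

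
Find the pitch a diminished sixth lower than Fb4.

A3

Six letter names down from F: A.
A diminished sixth is 7 semitones; 7 semitones down from Fb4 gives A3.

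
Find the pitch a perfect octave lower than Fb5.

Fb4

An octave keeps the letter name F, an octave down from F.
A perfect octave spans 12 semitones, so from Fb5 the target pitch is Fb4.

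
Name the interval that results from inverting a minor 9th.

major seventh

First reduce the compound minor ninth to its simple form, a minor second.
The rule of nine gives the new number: 9 − 2 = 7, so a second becomes a seventh.
And minor becomes major under inversion, so we get a major seventh.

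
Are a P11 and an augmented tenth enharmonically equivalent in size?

A perfect eleventh = 17 semitones = an augmented tenth; enharmonically equal.

Yes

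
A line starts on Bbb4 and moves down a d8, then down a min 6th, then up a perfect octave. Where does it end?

D4

Down a diminished octave from Bbb4: Bb3 (11 semitones down).
A minor sixth down from Bb3 is D3.
Up a perfect octave from D3: D4 (12 semitones up).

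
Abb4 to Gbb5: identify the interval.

A to G spans seven letter names (A-B-C-D-E-F-G), so the interval is some kind of seventh.
A major seventh would be 11 semitones, but Abb4 to Gbb5 is 10 — one semitone narrower, making it a minor seventh.

minor seventh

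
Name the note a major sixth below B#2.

The sixth takes the letter from B down to D.
A major sixth is 9 semitones; 9 semitones down from B#2 gives D#2.

D#2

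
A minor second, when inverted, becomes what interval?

Inverted interval numbers add to nine, so a second pairs with a seventh (2 + 7 = 9).
The quality also flips — minor becomes major — giving a major seventh.

major seventh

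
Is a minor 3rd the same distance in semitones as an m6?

No

A minor third spans 3 semitones; a minor sixth spans 8 semitones. They differ by 5.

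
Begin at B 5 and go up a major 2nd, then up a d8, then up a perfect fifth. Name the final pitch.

G 7

B5 up a major second → C#6 (2 semitones).
A diminished octave up from C#6 is C7.
C7 up a perfect fifth → G7 (7 semitones).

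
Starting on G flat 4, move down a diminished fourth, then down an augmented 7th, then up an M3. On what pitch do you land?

Gb4 down a diminished fourth → D4 (4 semitones).
D4 down an augmented seventh → Ebb3 (12 semitones).
Up a major third from Ebb3: Gb3 (4 semitones up).

G flat 3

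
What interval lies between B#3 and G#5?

minor thirteenth

B to G spans six letter names (B-C-D-E-F-G), plus an octave, so the interval is some kind of thirteenth.
At 20 semitones, B#3→G#5 falls one short of a major thirteenth: minor.
(Equivalently, a compound minor sixth: a minor sixth plus an octave.)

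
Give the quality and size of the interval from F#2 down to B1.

P5

Descending from F#2 to B1 is the same interval as ascending B1 to F#2.
B to F spans five letter names (B-C-D-E-F): a fifth.
Counting semitones, B1→F#2 is 7, which is the perfect fifth.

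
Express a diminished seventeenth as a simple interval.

Take out 2 octaves (14 from the number): 17 − 14 = 3.
So a diminished seventeenth is 2 octaves plus a diminished third. The quality is unchanged.

diminished 3rd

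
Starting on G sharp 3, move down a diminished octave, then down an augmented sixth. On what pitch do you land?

Down a diminished octave from G#3: G##2 (11 semitones down).
G##2 down an augmented sixth → B1 (10 semitones).

B 1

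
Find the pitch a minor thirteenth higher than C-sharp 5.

Six letters up from C (plus an octave) reaches A.
A minor thirteenth spans 20 semitones, so from C#5 the target pitch is A6.

A 6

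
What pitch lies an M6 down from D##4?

Six letter names down from D: F.
Moving 9 semitones down from D##4 (the size of a major sixth) reaches F##3.

F##3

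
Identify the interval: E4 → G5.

E to G spans three letter names (E-F-G), plus an octave: a tenth.
A major tenth would be 16 semitones, but E4 to G5 is 15 — one semitone narrower, making it a minor tenth.
(Equivalently, a compound minor third: a minor third plus an octave.)

minor tenth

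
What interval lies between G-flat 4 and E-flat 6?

G to E spans six letter names (G-A-B-C-D-E), plus an octave: a thirteenth.
Gb4 to Eb6 is 21 semitones, matching the major thirteenth exactly, so the quality is major.
(Equivalently, a compound major sixth: a major sixth plus an octave.)

major 13th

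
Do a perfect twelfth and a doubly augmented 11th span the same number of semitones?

Yes

A perfect twelfth spans 19 semitones, and a doubly augmented eleventh also spans 19 semitones — they're enharmonic.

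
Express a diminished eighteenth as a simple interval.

Subtracting seven from the interval number removes an octave: 18 − 14 = 4.
So a diminished eighteenth is 2 octaves plus a diminished fourth. The quality is unchanged.

diminished 4th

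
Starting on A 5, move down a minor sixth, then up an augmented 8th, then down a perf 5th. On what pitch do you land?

A5 down a minor sixth → C#5 (8 semitones).
Up an augmented octave from C#5: C##6 (13 semitones up).
Down a perfect fifth from C##6: F##5 (7 semitones down).

F double-sharp 5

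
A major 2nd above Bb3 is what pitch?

The second takes the letter from B up to C.
A major second spans 2 semitones, so from Bb3 the target pitch is C4.

C4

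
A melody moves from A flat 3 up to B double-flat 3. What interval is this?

minor 2nd

A to B spans two letter names (A-B): a second.
A major second would be 2 semitones, but Ab3 to Bbb3 is 1 — one semitone narrower, making it a minor second.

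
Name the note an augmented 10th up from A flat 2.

C sharp 4

The tenth's letter: A up three letter names plus an octave → C.
Moving 17 semitones up from Ab2 (the size of an augmented tenth) reaches C#4.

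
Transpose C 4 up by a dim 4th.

The fourth takes the letter from C up to F.
Moving 4 semitones up from C4 (the size of a diminished fourth) reaches Fb4.

F flat 4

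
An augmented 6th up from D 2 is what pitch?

Counting six letter names up from D lands on B.
Moving 10 semitones up from D2 (the size of an augmented sixth) reaches B#2.

B-sharp 2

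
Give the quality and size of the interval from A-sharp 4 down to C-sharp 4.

major sixth

Descending from A#4 to C#4 is the same interval as ascending C#4 to A#4.
C to A spans six letter names (C-D-E-F-G-A): a sixth.
The major sixth spans 9 semitones, and C#4 to A#4 is exactly 9 semitones — so this is a major sixth.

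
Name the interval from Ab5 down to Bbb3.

Descending from Ab5 to Bbb3 is the same interval as ascending Bbb3 to Ab5.
B to A spans seven letter names (B-C-D-E-F-G-A), plus an octave: a fourteenth.
Bbb3 to Ab5 is 23 semitones, matching the major fourteenth exactly, so the quality is major.
(Equivalently, a compound major seventh: a major seventh plus an octave.)

major 14th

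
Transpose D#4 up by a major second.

Two letter names up from D: E.
A major second spans 2 semitones, so from D#4 the target pitch is E#4.

E#4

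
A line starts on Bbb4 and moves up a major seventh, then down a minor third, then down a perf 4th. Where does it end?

Up a major seventh from Bbb4: Ab5 (11 semitones up).
Down a minor third from Ab5: F5 (3 semitones down).
Down a perfect fourth from F5: C5 (5 semitones down).

C5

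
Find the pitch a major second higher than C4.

The second takes the letter from C up to D.
A major second spans 2 semitones, so from C4 the target pitch is D4.

D4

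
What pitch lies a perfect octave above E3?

E4

The letter stays E (same as the start), shifted an octave up.
Moving 12 semitones up from E3 (the size of a perfect octave) reaches E4.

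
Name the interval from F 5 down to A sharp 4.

Descending from F5 to A#4 is the same interval as ascending A#4 to F5.
A to F spans six letter names (A-B-C-D-E-F) — that makes it a sixth of some quality.
A major sixth would be 9 semitones; A#4 to F5 is 7, two semitones narrower, so the interval is diminished.

diminished 6th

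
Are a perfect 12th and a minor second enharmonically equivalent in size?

No

A perfect twelfth spans 19 semitones; a minor second spans 1 semitone. They differ by 18.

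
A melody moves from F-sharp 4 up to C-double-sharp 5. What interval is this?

augmented fifth

F to C spans five letter names (F-G-A-B-C) — that makes it a fifth of some quality.
A perfect fifth would be 7 semitones; F#4 to C##5 is 8, one semitone wider, so the interval is augmented.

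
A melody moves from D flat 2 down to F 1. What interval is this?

Descending from Db2 to F1 is the same interval as ascending F1 to Db2.
F to D spans six letter names (F-G-A-B-C-D): a sixth.
A major sixth would be 9 semitones, but F1 to Db2 is 8 — one semitone narrower, making it a minor sixth.

m6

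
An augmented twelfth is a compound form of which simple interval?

augmented 5th

Take out an octave (7 from the number): 12 − 7 = 5.
That makes an augmented twelfth a compound augmented fifth — an octave plus an augmented fifth.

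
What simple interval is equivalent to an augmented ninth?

A2

Subtracting seven from the interval number removes an octave: 9 − 7 = 2.
Quality carries through unchanged, so the simple form is an augmented second.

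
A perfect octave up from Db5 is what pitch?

Db6

For an octave the letter name doesn't change: still D, an octave up.
Moving 12 semitones up from Db5 (the size of a perfect octave) reaches Db6.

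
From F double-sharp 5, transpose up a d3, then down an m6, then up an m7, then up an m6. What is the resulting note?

Up a diminished third from F##5: A5 (2 semitones up).
Down a minor sixth from A5: C#5 (8 semitones down).
Up a minor seventh from C#5: B5 (10 semitones up).
A minor sixth up from B5 is G6.

G 6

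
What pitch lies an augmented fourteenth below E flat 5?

F double-flat 3

Seven letters down from E (plus an octave) reaches F.
An augmented fourteenth is 24 semitones; 24 semitones down from Eb5 gives Fbb3.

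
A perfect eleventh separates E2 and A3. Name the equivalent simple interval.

Take out an octave (7 from the number): 11 − 7 = 4.
That makes a perfect eleventh a compound perfect fourth — an octave plus a perfect fourth.

perfect 4th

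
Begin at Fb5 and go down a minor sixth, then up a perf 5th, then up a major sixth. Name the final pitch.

A minor sixth down from Fb5 is Ab4.
A perfect fifth up from Ab4 is Eb5.
A major sixth up from Eb5 is C6.

C6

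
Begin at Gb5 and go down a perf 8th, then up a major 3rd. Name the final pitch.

Bb4

Gb5 down a perfect octave → Gb4 (12 semitones).
Up a major third from Gb4: Bb4 (4 semitones up).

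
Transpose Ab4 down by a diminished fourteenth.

Counting seven letter names plus an octave down from A lands on B.
Moving 21 semitones down from Ab4 (the size of a diminished fourteenth) reaches B2.

B2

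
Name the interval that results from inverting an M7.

minor second

Inverted interval numbers add to nine, so a seventh pairs with a second (7 + 2 = 9).
The quality also flips — major becomes minor — giving a minor second.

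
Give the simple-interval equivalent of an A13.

Each octave removed subtracts seven from the number: 13 − 7 = 6.
That makes an augmented thirteenth a compound augmented sixth — an octave plus an augmented sixth.

augmented 6th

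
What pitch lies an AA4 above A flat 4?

D sharp 5

The fourth takes the letter from A up to D.
A doubly augmented fourth spans 7 semitones, so from Ab4 the target pitch is D#5.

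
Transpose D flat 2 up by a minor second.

E double-flat 2

The second takes the letter from D up to E.
A minor second is 1 semitone; 1 semitone up from Db2 gives Ebb2.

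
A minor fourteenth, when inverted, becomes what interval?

major second

First reduce the compound minor fourteenth to its simple form, a minor seventh.
Interval numbers invert to sum to nine: 7 + 2 = 9, so a seventh inverts to a second.
The quality also flips — minor becomes major — giving a major second.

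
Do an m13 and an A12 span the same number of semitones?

Yes

A minor thirteenth spans 20 semitones, and an augmented twelfth also spans 20 semitones — they're enharmonic.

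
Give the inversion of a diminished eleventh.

First reduce the compound diminished eleventh to its simple form, a diminished fourth.
The rule of nine gives the new number: 9 − 4 = 5, so a fourth becomes a fifth.
And diminished becomes augmented under inversion, so we get an augmented fifth.

augmented fifth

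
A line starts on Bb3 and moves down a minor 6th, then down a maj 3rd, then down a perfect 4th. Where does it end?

F2

A minor sixth down from Bb3 is D3.
D3 down a major third → Bb2 (4 semitones).
Down a perfect fourth from Bb2: F2 (5 semitones down).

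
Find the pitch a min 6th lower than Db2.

F1

Six letter names down from D: F.
Moving 8 semitones down from Db2 (the size of a minor sixth) reaches F1.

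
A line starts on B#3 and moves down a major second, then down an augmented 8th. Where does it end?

A2

Down a major second from B#3: A#3 (2 semitones down).
A#3 down an augmented octave → A2 (13 semitones).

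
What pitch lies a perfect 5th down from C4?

The fifth takes the letter from C down to F.
A perfect fifth spans 7 semitones, so from C4 the target pitch is F3.

F3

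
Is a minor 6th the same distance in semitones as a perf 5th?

No

A minor sixth is 8 semitones but a perfect fifth is 7 semitones — different sizes.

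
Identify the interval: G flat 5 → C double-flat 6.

G to C spans four letter names (G-A-B-C): a fourth.
A perfect fourth would be 5 semitones; Gb5 to Cbb6 is 4, one semitone narrower, so the interval is diminished.

d4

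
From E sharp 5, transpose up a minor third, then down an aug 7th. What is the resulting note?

A flat 4

Up a minor third from E#5: G#5 (3 semitones up).
Down an augmented seventh from G#5: Ab4 (12 semitones down).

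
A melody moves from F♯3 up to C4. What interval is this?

diminished 5th

F to C spans five letter names (F-G-A-B-C) — that makes it a fifth of some quality.
F#3 to C4 spans 6 semitones — one semitone narrower than the perfect fifth (7) — giving a diminished fifth.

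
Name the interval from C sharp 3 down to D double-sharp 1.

Descending from C#3 to D##1 is the same interval as ascending D##1 to C#3.
D to C spans seven letter names (D-E-F-G-A-B-C), plus an octave: a fourteenth.
D##1 to C#3 spans 21 semitones — two semitones narrower than the major fourteenth (23) — giving a diminished fourteenth.
(Equivalently, a compound diminished seventh: a diminished seventh plus an octave.)

diminished 14th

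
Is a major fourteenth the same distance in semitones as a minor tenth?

No

23 semitones (major fourteenth) vs 15 semitones (minor tenth): not equal.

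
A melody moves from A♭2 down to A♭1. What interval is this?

P8

Descending from Ab2 to Ab1 is the same interval as ascending Ab1 to Ab2.
A to A is the same letter name, plus an octave: an octave.
Ab1 to Ab2 is 12 semitones, matching the perfect octave exactly, so the quality is perfect.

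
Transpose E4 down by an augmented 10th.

Counting three letter names plus an octave down from E lands on C.
Moving 17 semitones down from E4 (the size of an augmented tenth) reaches Cb3.

Cb3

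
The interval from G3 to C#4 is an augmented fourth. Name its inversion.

d5

Inverted interval numbers add to nine, so a fourth pairs with a fifth (4 + 5 = 9).
And augmented becomes diminished under inversion, so we get a diminished fifth.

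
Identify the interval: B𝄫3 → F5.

augmented twelfth

B to F spans five letter names (B-C-D-E-F), plus an octave — that makes it a twelfth of some quality.
A perfect twelfth would be 19 semitones; Bbb3 to F5 is 20, one semitone wider, so the interval is augmented.
(Equivalently, a compound augmented fifth: an augmented fifth plus an octave.)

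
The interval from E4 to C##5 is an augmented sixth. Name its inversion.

Inverted interval numbers add to nine, so a sixth pairs with a third (6 + 3 = 9).
Quality inverts too: augmented becomes diminished. That makes the inversion a diminished third.

d3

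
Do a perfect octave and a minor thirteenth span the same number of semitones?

12 semitones (perfect octave) vs 20 semitones (minor thirteenth): not equal.

No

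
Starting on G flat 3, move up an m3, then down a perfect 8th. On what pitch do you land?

A minor third up from Gb3 is Bbb3.
A perfect octave down from Bbb3 is Bbb2.

B double-flat 2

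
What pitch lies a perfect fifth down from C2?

F1

Counting five letter names down from C lands on F.
A perfect fifth is 7 semitones; 7 semitones down from C2 gives F1.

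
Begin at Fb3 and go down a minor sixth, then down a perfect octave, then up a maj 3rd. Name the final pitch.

Down a minor sixth from Fb3: Ab2 (8 semitones down).
Ab2 down a perfect octave → Ab1 (12 semitones).
A major third up from Ab1 is C2.

C2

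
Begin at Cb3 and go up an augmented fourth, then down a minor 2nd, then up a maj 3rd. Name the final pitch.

Up an augmented fourth from Cb3: F3 (6 semitones up).
A minor second down from F3 is E3.
Up a major third from E3: G#3 (4 semitones up).

G#3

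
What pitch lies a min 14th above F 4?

E-flat 6

Seven letters up from F (plus an octave) reaches E.
A minor fourteenth spans 22 semitones, so from F4 the target pitch is Eb6.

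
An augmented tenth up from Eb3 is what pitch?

G#4

Three letters up from E (plus an octave) reaches G.
An augmented tenth is 17 semitones; 17 semitones up from Eb3 gives G#4.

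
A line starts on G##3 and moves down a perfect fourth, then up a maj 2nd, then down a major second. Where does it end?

D##3

A perfect fourth down from G##3 is D##3.
A major second up from D##3 is E##3.
A major second down from E##3 is D##3.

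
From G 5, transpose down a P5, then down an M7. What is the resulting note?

G5 down a perfect fifth → C5 (7 semitones).
Down a major seventh from C5: Db4 (11 semitones down).

D flat 4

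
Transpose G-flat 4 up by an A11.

Counting four letter names plus an octave up from G lands on C.
Moving 18 semitones up from Gb4 (the size of an augmented eleventh) reaches C6.

C 6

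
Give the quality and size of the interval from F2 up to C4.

F to C spans five letter names (F-G-A-B-C), plus an octave: a twelfth.
The perfect twelfth spans 19 semitones, and F2 to C4 is exactly 19 semitones — so this is a perfect twelfth.
(Equivalently, a compound perfect fifth: a perfect fifth plus an octave.)

perfect 12th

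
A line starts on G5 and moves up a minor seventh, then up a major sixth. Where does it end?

G5 up a minor seventh → F6 (10 semitones).
F6 up a major sixth → D7 (9 semitones).

D7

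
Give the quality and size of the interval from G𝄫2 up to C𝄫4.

P11

G to C spans four letter names (G-A-B-C), plus an octave — that makes it an eleventh of some quality.
The perfect eleventh spans 17 semitones, and Gbb2 to Cbb4 is exactly 17 semitones — so this is a perfect eleventh.
(Equivalently, a compound perfect fourth: a perfect fourth plus an octave.)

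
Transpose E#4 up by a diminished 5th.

B4

The fifth takes the letter from E up to B.
A diminished fifth spans 6 semitones, so from E#4 the target pitch is B4.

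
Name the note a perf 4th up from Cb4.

Fb4

Four letter names up from C: F.
Moving 5 semitones up from Cb4 (the size of a perfect fourth) reaches Fb4.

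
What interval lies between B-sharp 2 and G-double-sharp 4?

B to G spans six letter names (B-C-D-E-F-G), plus an octave — that makes it a thirteenth of some quality.
The major thirteenth spans 21 semitones, and B#2 to G##4 is exactly 21 semitones — so this is a major thirteenth.
(Equivalently, a compound major sixth: a major sixth plus an octave.)

M13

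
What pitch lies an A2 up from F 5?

Counting two letter names up from F lands on G.
An augmented second is 3 semitones; 3 semitones up from F5 gives G#5.

G-sharp 5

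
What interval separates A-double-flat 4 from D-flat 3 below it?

diminished 12th

Descending from Abb4 to Db3 is the same interval as ascending Db3 to Abb4.
D to A spans five letter names (D-E-F-G-A), plus an octave, so the interval is some kind of twelfth.
A perfect twelfth would be 19 semitones; Db3 to Abb4 is 18, one semitone narrower, so the interval is diminished.
(Equivalently, a compound diminished fifth: a diminished fifth plus an octave.)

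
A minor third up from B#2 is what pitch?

The third takes the letter from B up to D.
Moving 3 semitones up from B#2 (the size of a minor third) reaches D#3.

D#3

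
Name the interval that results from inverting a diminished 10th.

A6

First reduce the compound diminished tenth to its simple form, a diminished third.
Inverted interval numbers add to nine, so a third pairs with a sixth (3 + 6 = 9).
And diminished becomes augmented under inversion, so we get an augmented sixth.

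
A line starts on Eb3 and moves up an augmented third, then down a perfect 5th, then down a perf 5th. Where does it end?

F#2

Up an augmented third from Eb3: G#3 (5 semitones up).
Down a perfect fifth from G#3: C#3 (7 semitones down).
Down a perfect fifth from C#3: F#2 (7 semitones down).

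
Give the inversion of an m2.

Interval numbers invert to sum to nine: 2 + 7 = 9, so a second inverts to a seventh.
The quality also flips — minor becomes major — giving a major seventh.

major seventh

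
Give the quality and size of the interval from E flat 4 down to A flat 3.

Descending from Eb4 to Ab3 is the same interval as ascending Ab3 to Eb4.
A to E spans five letter names (A-B-C-D-E): a fifth.
The perfect fifth spans 7 semitones, and Ab3 to Eb4 is exactly 7 semitones — so this is a perfect fifth.

P5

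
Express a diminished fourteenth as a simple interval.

Subtracting seven from the interval number removes an octave: 14 − 7 = 7.
Quality carries through unchanged, so the simple form is a diminished seventh.

diminished seventh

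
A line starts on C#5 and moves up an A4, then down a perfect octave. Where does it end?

F##4

An augmented fourth up from C#5 is F##5.
Down a perfect octave from F##5: F##4 (12 semitones down).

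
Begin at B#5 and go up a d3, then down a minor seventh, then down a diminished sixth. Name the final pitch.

G##4

Up a diminished third from B#5: D6 (2 semitones up).
A minor seventh down from D6 is E5.
A diminished sixth down from E5 is G##4.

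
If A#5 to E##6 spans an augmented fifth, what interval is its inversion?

Interval numbers invert to sum to nine: 5 + 4 = 9, so a fifth inverts to a fourth.
The quality also flips — augmented becomes diminished — giving a diminished fourth.

d4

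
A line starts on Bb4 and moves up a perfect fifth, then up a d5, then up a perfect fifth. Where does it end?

Gb6

Bb4 up a perfect fifth → F5 (7 semitones).
F5 up a diminished fifth → Cb6 (6 semitones).
Up a perfect fifth from Cb6: Gb6 (7 semitones up).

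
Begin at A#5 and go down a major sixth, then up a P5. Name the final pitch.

G#5

A#5 down a major sixth → C#5 (9 semitones).
A perfect fifth up from C#5 is G#5.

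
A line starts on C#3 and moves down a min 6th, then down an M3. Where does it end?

C#2

C#3 down a minor sixth → E#2 (8 semitones).
Down a major third from E#2: C#2 (4 semitones down).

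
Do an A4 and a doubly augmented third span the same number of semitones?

Yes

An augmented fourth spans 6 semitones, and a doubly augmented third also spans 6 semitones — they're enharmonic.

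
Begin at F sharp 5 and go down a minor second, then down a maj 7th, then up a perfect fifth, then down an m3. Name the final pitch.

A minor second down from F#5 is E#5.
E#5 down a major seventh → F#4 (11 semitones).
Up a perfect fifth from F#4: C#5 (7 semitones up).
C#5 down a minor third → A#4 (3 semitones).

A sharp 4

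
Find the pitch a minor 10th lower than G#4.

E#3

The tenth's letter: G down three letter names plus an octave → E.
Moving 15 semitones down from G#4 (the size of a minor tenth) reaches E#3.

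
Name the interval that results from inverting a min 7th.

Inverted interval numbers add to nine, so a seventh pairs with a second (7 + 2 = 9).
The quality also flips — minor becomes major — giving a major second.

M2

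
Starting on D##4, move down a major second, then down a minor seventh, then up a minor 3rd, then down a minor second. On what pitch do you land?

E##3

A major second down from D##4 is C##4.
Down a minor seventh from C##4: D##3 (10 semitones down).
D##3 up a minor third → F##3 (3 semitones).
A minor second down from F##3 is E##3.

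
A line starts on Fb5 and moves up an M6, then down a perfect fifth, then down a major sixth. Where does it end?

Up a major sixth from Fb5: Db6 (9 semitones up).
A perfect fifth down from Db6 is Gb5.
Gb5 down a major sixth → Bbb4 (9 semitones).

Bbb4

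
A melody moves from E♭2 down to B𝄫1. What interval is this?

augmented fourth

Descending from Eb2 to Bbb1 is the same interval as ascending Bbb1 to Eb2.
B to E spans four letter names (B-C-D-E): a fourth.
A perfect fourth would be 5 semitones; Bbb1 to Eb2 is 6, one semitone wider, so the interval is augmented.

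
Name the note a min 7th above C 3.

The seventh takes the letter from C up to B.
A minor seventh spans 10 semitones, so from C3 the target pitch is Bb3.

B flat 3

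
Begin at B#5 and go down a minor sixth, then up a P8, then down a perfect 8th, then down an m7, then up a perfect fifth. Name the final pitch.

B##4

A minor sixth down from B#5 is D##5.
Up a perfect octave from D##5: D##6 (12 semitones up).
D##6 down a perfect octave → D##5 (12 semitones).
A minor seventh down from D##5 is E##4.
E##4 up a perfect fifth → B##4 (7 semitones).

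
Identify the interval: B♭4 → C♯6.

B to C spans two letter names (B-C), plus an octave, so the interval is some kind of ninth.
The major ninth is 14 semitones; here we have 15, one semitone wider: augmented.
(Equivalently, a compound augmented second: an augmented second plus an octave.)

augmented 9th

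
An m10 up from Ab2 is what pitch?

Cb4

The tenth's letter: A up three letter names plus an octave → C.
A minor tenth is 15 semitones; 15 semitones up from Ab2 gives Cb4.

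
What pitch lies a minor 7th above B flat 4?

A flat 5

Counting seven letter names up from B lands on A.
Moving 10 semitones up from Bb4 (the size of a minor seventh) reaches Ab5.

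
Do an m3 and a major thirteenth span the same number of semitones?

A minor third is 3 semitones but a major thirteenth is 21 semitones — different sizes.

No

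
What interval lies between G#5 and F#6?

G to F spans seven letter names (G-A-B-C-D-E-F): a seventh.
At 10 semitones, G#5→F#6 falls one short of a major seventh: minor.

minor seventh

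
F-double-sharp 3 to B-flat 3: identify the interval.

F to B spans four letter names (F-G-A-B), so the interval is some kind of fourth.
The perfect fourth is 5 semitones; here we have 3, two semitones narrower: doubly diminished.

doubly diminished fourth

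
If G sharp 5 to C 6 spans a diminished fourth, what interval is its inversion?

A5

Interval numbers invert to sum to nine: 4 + 5 = 9, so a fourth inverts to a fifth.
Quality inverts too: diminished becomes augmented. That makes the inversion an augmented fifth.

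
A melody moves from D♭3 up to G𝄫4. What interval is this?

d11

D to G spans four letter names (D-E-F-G), plus an octave, so the interval is some kind of eleventh.
A perfect eleventh would be 17 semitones; Db3 to Gbb4 is 16, one semitone narrower, so the interval is diminished.
(Equivalently, a compound diminished fourth: a diminished fourth plus an octave.)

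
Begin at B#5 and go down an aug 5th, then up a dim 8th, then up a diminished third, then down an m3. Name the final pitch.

B#5 down an augmented fifth → E5 (8 semitones).
Up a diminished octave from E5: Eb6 (11 semitones up).
A diminished third up from Eb6 is Gbb6.
A minor third down from Gbb6 is Ebb6.

Ebb6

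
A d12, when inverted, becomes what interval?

First reduce the compound diminished twelfth to its simple form, a diminished fifth.
Interval numbers invert to sum to nine: 5 + 4 = 9, so a fifth inverts to a fourth.
Quality inverts too: diminished becomes augmented. That makes the inversion an augmented fourth.

augmented fourth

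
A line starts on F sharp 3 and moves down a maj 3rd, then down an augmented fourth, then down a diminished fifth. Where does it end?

D 2

F#3 down a major third → D3 (4 semitones).
D3 down an augmented fourth → Ab2 (6 semitones).
Down a diminished fifth from Ab2: D2 (6 semitones down).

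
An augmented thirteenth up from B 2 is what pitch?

G double-sharp 4

The thirteenth's letter: B up six letter names plus an octave → G.
An augmented thirteenth spans 22 semitones, so from B2 the target pitch is G##4.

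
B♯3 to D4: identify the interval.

diminished third

B to D spans three letter names (B-C-D) — that makes it a third of some quality.
A major third would be 4 semitones; B#3 to D4 is 2, two semitones narrower, so the interval is diminished.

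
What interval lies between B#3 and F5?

B to F spans five letter names (B-C-D-E-F), plus an octave — that makes it a twelfth of some quality.
A perfect twelfth would be 19 semitones; B#3 to F5 is 17, two semitones narrower, so the interval is doubly diminished.
(Equivalently, a compound doubly diminished fifth: a doubly diminished fifth plus an octave.)

doubly diminished 12th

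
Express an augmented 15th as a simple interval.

Each octave removed subtracts seven from the number: 15 − 7 = 8.
So an augmented fifteenth is an octave plus an augmented octave. The quality is unchanged.

augmented octave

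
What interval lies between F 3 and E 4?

F to E spans seven letter names (F-G-A-B-C-D-E), so the interval is some kind of seventh.
The major seventh spans 11 semitones, and F3 to E4 is exactly 11 semitones — so this is a major seventh.

major 7th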